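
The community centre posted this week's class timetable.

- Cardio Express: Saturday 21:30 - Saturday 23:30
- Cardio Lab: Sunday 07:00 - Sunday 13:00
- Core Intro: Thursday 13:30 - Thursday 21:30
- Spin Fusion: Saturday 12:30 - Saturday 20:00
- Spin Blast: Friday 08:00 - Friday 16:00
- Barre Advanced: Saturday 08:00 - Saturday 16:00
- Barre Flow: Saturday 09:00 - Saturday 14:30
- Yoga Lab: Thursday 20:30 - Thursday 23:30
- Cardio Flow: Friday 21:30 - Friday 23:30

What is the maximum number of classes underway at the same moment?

Walk through starts and ends in time order (an end at T is processed before a start at T):
Thursday 13:30 start Core Intro → 1
Thursday 20:30 start Yoga Lab → 2
Thursday 21:30 end Core Intro → 1
Thursday 23:30 end Yoga Lab → 0
Friday 08:00 start Spin Blast → 1
Friday 16:00 end Spin Blast → 0
Friday 21:30 start Cardio Flow → 1
Friday 23:30 end Cardio Flow → 0
Saturday 08:00 start Barre Advanced → 1
Saturday 09:00 start Barre Flow → 2
Saturday 12:30 start Spin Fusion → 3
Saturday 14:30 end Barre Flow → 2
Saturday 16:00 end Barre Advanced → 1
Saturday 20:00 end Spin Fusion → 0
Saturday 21:30 start Cardio Express → 1
Saturday 23:30 end Cardio Express → 0
Sunday 07:00 start Cardio Lab → 1
Sunday 13:00 end Cardio Lab → 0
Peak is 3, at Saturday 12:30 (Barre Advanced, Barre Flow, Spin Fusion).

3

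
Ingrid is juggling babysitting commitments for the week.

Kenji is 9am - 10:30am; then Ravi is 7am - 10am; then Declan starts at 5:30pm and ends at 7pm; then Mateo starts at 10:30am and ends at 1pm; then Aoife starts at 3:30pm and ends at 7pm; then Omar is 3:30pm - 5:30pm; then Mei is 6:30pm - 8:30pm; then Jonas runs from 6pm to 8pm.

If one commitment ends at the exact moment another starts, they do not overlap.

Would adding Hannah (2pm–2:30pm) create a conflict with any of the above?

Ravi: ends 10am at or before Hannah starts 2pm → clear.
Kenji: ends 10:30am at or before Hannah starts 2pm → clear.
Mateo: ends 1pm at or before Hannah starts 2pm → clear.
Aoife: starts 3:30pm at or after Hannah ends 2:30pm → clear.
Omar: starts 3:30pm at or after Hannah ends 2:30pm → clear.
Declan: starts 5:30pm at or after Hannah ends 2:30pm → clear.
Jonas: starts 6pm at or after Hannah ends 2:30pm → clear.
Mei: starts 6:30pm at or after Hannah ends 2:30pm → clear.

No — it doesn't clash with anything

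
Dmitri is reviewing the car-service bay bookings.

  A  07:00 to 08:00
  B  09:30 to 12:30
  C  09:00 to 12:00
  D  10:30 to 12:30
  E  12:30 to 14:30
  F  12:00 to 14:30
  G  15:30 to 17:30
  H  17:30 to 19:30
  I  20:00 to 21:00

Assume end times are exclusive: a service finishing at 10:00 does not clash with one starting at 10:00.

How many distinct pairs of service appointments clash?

6

Sorted by start: A, C, B, D, F, E, G, H, I.
C starts after A ends, so nothing later overlaps A either.
B starts before C ends → C and B overlap.
D starts before C ends → C and D overlap.
F starts exactly when C ends (back-to-back, no overlap), so nothing later overlaps C either.
D starts before B ends → B and D overlap.
F starts before B ends → B and F overlap.
E starts exactly when B ends (back-to-back, no overlap), so nothing later overlaps B either.
F starts before D ends → D and F overlap.
E starts exactly when D ends (back-to-back, no overlap), so nothing later overlaps D either.
E starts before F ends → F and E overlap.
G starts after F ends, so nothing later overlaps F either.
G starts after E ends, so nothing later overlaps E either.
H starts exactly when G ends (back-to-back, no overlap), so nothing later overlaps G either.
I starts after H ends.
Overlapping pairs: B & C, B & D, B & F, C & D, D & F, E & F — 6 in total.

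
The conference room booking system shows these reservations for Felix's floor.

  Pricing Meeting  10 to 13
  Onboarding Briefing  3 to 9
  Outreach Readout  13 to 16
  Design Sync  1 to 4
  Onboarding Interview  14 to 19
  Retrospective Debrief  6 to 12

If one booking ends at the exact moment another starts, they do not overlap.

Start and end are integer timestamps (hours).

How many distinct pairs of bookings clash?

4

Check each pair: they overlap iff neither finishes before the other starts.
Sorted by start: Design Sync, Onboarding Briefing, Retrospective Debrief, Pricing Meeting, Outreach Readout, Onboarding Interview.
Onboarding Briefing starts before Design Sync ends → Design Sync and Onboarding Briefing overlap.
Retrospective Debrief starts after Design Sync ends; Design Sync is clear from here.
Retrospective Debrief starts before Onboarding Briefing ends → Onboarding Briefing and Retrospective Debrief overlap.
Pricing Meeting starts after Onboarding Briefing ends; Onboarding Briefing is clear from here.
Pricing Meeting starts before Retrospective Debrief ends → Retrospective Debrief and Pricing Meeting overlap.
Outreach Readout starts after Retrospective Debrief ends; Retrospective Debrief is clear from here.
Outreach Readout starts exactly when Pricing Meeting ends (back-to-back, no overlap); Pricing Meeting is clear from here.
Onboarding Interview starts before Outreach Readout ends → Outreach Readout and Onboarding Interview overlap.
Overlapping pairs: Design Sync & Onboarding Briefing, Onboarding Briefing & Retrospective Debrief, Onboarding Interview & Outreach Readout, Pricing Meeting & Retrospective Debrief — 4 in total.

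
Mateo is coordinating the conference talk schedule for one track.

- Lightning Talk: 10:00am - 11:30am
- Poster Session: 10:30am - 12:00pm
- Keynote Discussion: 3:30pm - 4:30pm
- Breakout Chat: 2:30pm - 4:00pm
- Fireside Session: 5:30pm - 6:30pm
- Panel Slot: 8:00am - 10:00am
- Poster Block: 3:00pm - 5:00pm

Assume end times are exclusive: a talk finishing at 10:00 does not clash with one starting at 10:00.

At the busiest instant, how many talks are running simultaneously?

Walk through starts and ends in time order (an end at T is processed before a start at T):
8:00am start Panel Slot → 1
10:00am end Panel Slot → 0
10:00am start Lightning Talk → 1
10:30am start Poster Session → 2
11:30am end Lightning Talk → 1
12:00pm end Poster Session → 0
2:30pm start Breakout Chat → 1
3:00pm start Poster Block → 2
3:30pm start Keynote Discussion → 3
4:00pm end Breakout Chat → 2
4:30pm end Keynote Discussion → 1
5:00pm end Poster Block → 0
5:30pm start Fireside Session → 1
6:30pm end Fireside Session → 0
Peak is 3, at 3:30pm (Breakout Chat, Keynote Discussion, Poster Block).

3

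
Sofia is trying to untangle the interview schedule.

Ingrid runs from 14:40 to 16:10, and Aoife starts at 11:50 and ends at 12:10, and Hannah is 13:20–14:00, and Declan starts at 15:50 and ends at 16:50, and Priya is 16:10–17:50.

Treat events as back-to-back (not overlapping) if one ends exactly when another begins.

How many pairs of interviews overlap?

Sorted by start: Aoife, Hannah, Ingrid, Declan, Priya.
Hannah starts after Aoife ends — done with Aoife.
Ingrid starts after Hannah ends — done with Hannah.
Declan starts before Ingrid ends → Ingrid and Declan overlap.
Priya starts exactly when Ingrid ends (back-to-back, no overlap).
Priya starts before Declan ends → Declan and Priya overlap.
Overlapping pairs: Declan & Ingrid, Declan & Priya — 2 in total.

2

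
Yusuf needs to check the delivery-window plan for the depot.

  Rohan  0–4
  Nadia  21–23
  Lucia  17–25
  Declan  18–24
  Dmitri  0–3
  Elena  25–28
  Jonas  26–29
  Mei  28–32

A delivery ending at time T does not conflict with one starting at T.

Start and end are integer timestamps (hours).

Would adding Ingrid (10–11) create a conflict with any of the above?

Dmitri: ends 3 at or before Ingrid starts 10 → clear.
Rohan: ends 4 at or before Ingrid starts 10 → clear.
Lucia: starts 17 at or after Ingrid ends 11 → clear.
Declan: starts 18 at or after Ingrid ends 11 → clear.
Nadia: starts 21 at or after Ingrid ends 11 → clear.
Elena: starts 25 at or after Ingrid ends 11 → clear.
Jonas: starts 26 at or after Ingrid ends 11 → clear.
Mei: starts 28 at or after Ingrid ends 11 → clear.

No — it doesn't clash with anything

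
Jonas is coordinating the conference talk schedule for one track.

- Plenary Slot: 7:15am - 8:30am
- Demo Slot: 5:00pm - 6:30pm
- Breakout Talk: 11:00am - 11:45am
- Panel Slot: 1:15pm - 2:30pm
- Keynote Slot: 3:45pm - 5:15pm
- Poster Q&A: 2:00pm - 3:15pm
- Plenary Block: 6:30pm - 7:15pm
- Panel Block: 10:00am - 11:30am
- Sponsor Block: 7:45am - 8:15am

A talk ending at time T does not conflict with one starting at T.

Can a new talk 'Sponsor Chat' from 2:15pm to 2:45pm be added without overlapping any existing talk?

Plenary Slot: ends 8:30am at or before Sponsor Chat starts 2:15pm → clear.
Sponsor Block: ends 8:15am at or before Sponsor Chat starts 2:15pm → clear.
Panel Block: ends 11:30am at or before Sponsor Chat starts 2:15pm → clear.
Breakout Talk: ends 11:45am at or before Sponsor Chat starts 2:15pm → clear.
Panel Slot: starts 1:15pm before Sponsor Chat ends 2:45pm, and ends 2:30pm after Sponsor Chat starts 2:15pm → overlap.
Poster Q&A: starts 2:00pm before Sponsor Chat ends 2:45pm, and ends 3:15pm after Sponsor Chat starts 2:15pm → overlap.
Keynote Slot: starts 3:45pm at or after Sponsor Chat ends 2:45pm → clear.
Demo Slot: starts 5:00pm at or after Sponsor Chat ends 2:45pm → clear.
Plenary Block: starts 6:30pm at or after Sponsor Chat ends 2:45pm → clear.
Sponsor Chat overlaps Panel Slot, Poster Q&A.

No — it overlaps Panel Slot, Poster Q&A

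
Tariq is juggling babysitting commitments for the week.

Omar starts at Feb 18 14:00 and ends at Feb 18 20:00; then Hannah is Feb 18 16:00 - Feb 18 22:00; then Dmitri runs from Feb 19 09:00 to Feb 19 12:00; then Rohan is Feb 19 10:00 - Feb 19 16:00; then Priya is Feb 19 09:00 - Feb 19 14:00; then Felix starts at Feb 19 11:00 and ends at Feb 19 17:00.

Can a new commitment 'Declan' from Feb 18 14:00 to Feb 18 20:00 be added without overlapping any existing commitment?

No — it overlaps Hannah, Omar

Omar: starts Feb 18 14:00 before Declan ends Feb 18 20:00, and ends Feb 18 20:00 after Declan starts Feb 18 14:00 → overlap.
Hannah: starts Feb 18 16:00 before Declan ends Feb 18 20:00, and ends Feb 18 22:00 after Declan starts Feb 18 14:00 → overlap.
Dmitri: starts Feb 19 09:00 at or after Declan ends Feb 18 20:00 → clear.
Priya: starts Feb 19 09:00 at or after Declan ends Feb 18 20:00 → clear.
Rohan: starts Feb 19 10:00 at or after Declan ends Feb 18 20:00 → clear.
Felix: starts Feb 19 11:00 at or after Declan ends Feb 18 20:00 → clear.
Declan overlaps Omar, Hannah.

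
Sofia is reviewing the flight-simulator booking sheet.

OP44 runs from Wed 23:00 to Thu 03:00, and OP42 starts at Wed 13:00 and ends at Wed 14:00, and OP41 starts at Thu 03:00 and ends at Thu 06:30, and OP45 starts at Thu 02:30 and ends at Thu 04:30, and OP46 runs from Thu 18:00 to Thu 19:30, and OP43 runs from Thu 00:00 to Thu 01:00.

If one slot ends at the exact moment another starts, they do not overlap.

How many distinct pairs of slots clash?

Sorted by start: OP42, OP44, OP43, OP45, OP41, OP46.
OP44 starts after OP42 ends, so nothing later overlaps OP42 either.
OP43 starts before OP44 ends → OP44 and OP43 overlap.
OP45 starts before OP44 ends → OP44 and OP45 overlap.
OP41 starts exactly when OP44 ends (back-to-back, no overlap), so nothing later overlaps OP44 either.
OP45 starts after OP43 ends, so nothing later overlaps OP43 either.
OP41 starts before OP45 ends → OP45 and OP41 overlap.
OP46 starts after OP45 ends.
OP46 starts after OP41 ends.
Overlapping pairs: OP41 & OP45, OP43 & OP44, OP44 & OP45 — 3 in total.

3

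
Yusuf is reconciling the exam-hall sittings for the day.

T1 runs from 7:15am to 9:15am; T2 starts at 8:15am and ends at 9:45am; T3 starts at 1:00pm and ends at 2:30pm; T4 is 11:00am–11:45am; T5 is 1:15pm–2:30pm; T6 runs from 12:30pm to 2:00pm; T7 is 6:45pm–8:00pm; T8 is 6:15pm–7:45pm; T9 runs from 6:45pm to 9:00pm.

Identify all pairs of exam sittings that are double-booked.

T1 & T2, T3 & T5, T3 & T6, T5 & T6, T7 & T8, T7 & T9, T8 & T9

Check each pair: they overlap iff neither finishes before the other starts.
Sorted by start: T1, T2, T4, T6, T3, T5, T8, T7, T9.
T2 starts before T1 ends → T1 and T2 overlap.
T4 starts after T1 ends, so nothing later overlaps T1 either.
T4 starts after T2 ends, so nothing later overlaps T2 either.
T6 starts after T4 ends, so nothing later overlaps T4 either.
T3 starts before T6 ends → T6 and T3 overlap.
T5 starts before T6 ends → T6 and T5 overlap.
T8 starts after T6 ends, so nothing later overlaps T6 either.
T5 starts before T3 ends → T3 and T5 overlap.
T8 starts after T3 ends, so nothing later overlaps T3 either.
T8 starts after T5 ends, so nothing later overlaps T5 either.
T7 starts before T8 ends → T8 and T7 overlap.
T9 starts before T8 ends → T8 and T9 overlap.
T9 starts before T7 ends → T7 and T9 overlap.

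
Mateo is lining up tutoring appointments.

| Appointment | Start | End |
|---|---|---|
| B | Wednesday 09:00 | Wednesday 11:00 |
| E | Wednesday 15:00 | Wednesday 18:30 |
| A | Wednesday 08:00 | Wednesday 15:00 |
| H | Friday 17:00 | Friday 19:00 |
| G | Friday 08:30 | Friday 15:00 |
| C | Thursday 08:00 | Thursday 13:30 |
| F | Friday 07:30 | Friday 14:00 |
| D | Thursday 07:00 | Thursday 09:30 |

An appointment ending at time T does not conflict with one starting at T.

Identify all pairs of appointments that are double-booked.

Sorted by start: A, B, E, D, C, F, G, H.
B starts before A ends → A and B overlap.
E starts exactly when A ends (back-to-back, no overlap); A is clear from here.
E starts after B ends; B is clear from here.
D starts after E ends; E is clear from here.
C starts before D ends → D and C overlap.
F starts after D ends; D is clear from here.
F starts after C ends; C is clear from here.
G starts before F ends → F and G overlap.
H starts after F ends.
H starts after G ends.

A & B, C & D, F & G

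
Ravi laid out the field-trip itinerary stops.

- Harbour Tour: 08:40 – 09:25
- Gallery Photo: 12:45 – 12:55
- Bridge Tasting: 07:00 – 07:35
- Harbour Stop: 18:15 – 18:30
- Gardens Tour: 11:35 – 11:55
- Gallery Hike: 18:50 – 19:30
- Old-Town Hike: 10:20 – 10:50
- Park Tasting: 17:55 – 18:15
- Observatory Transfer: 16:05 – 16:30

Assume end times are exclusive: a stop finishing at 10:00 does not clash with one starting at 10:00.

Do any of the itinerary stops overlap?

Sorted by start: Bridge Tasting, Harbour Tour, Old-Town Hike, Gardens Tour, Gallery Photo, Observatory Transfer, Park Tasting, Harbour Stop, Gallery Hike.
Harbour Tour starts after Bridge Tasting ends, so Bridge Tasting has no further overlaps.
Old-Town Hike starts after Harbour Tour ends, so Harbour Tour has no further overlaps.
Gardens Tour starts after Old-Town Hike ends, so Old-Town Hike has no further overlaps.
Gallery Photo starts after Gardens Tour ends, so Gardens Tour has no further overlaps.
Observatory Transfer starts after Gallery Photo ends, so Gallery Photo has no further overlaps.
Park Tasting starts after Observatory Transfer ends, so Observatory Transfer has no further overlaps.
Harbour Stop starts exactly when Park Tasting ends (back-to-back, no overlap), so Park Tasting has no further overlaps.
Gallery Hike starts after Harbour Stop ends.
Every pair is clear; the schedule has no overlaps.

No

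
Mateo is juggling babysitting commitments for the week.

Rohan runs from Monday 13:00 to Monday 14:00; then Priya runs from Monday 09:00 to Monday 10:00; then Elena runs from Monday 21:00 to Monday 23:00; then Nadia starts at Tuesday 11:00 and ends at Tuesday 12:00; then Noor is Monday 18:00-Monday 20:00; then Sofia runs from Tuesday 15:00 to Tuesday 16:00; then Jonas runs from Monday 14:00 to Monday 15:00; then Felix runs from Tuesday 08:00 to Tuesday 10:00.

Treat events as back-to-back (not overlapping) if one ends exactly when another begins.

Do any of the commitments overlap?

Sorted by start: Priya, Rohan, Jonas, Noor, Elena, Felix, Nadia, Sofia.
Rohan starts after Priya ends, so nothing later overlaps Priya either.
Jonas starts exactly when Rohan ends (back-to-back, no overlap), so nothing later overlaps Rohan either.
Noor starts after Jonas ends, so nothing later overlaps Jonas either.
Elena starts after Noor ends, so nothing later overlaps Noor either.
Felix starts after Elena ends, so nothing later overlaps Elena either.
Nadia starts after Felix ends, so nothing later overlaps Felix either.
Sofia starts after Nadia ends.
Every pair is clear; the schedule has no overlaps.

No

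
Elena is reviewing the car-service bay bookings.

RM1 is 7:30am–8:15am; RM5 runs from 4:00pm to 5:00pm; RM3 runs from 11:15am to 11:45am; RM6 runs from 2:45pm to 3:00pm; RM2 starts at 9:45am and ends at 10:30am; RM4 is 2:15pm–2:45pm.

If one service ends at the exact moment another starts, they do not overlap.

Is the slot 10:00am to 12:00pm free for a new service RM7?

No — it overlaps RM2, RM3

RM1: ends 8:15am at or before RM7 starts 10:00am → clear.
RM2: starts 9:45am before RM7 ends 12:00pm, and ends 10:30am after RM7 starts 10:00am → overlap.
RM3: starts 11:15am before RM7 ends 12:00pm, and ends 11:45am after RM7 starts 10:00am → overlap.
RM4: starts 2:15pm at or after RM7 ends 12:00pm → clear.
RM6: starts 2:45pm at or after RM7 ends 12:00pm → clear.
RM5: starts 4:00pm at or after RM7 ends 12:00pm → clear.
RM7 overlaps RM2, RM3.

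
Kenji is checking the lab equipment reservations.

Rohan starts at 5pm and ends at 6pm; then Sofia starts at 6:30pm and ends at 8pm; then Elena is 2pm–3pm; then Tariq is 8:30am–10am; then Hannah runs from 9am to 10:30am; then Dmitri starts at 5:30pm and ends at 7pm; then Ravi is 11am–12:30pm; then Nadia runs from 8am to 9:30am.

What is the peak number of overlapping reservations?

3

Sort all start/end points and keep a running count:
8am start Nadia → 1
8:30am start Tariq → 2
9am start Hannah → 3
9:30am end Nadia → 2
10am end Tariq → 1
10:30am end Hannah → 0
11am start Ravi → 1
12:30pm end Ravi → 0
2pm start Elena → 1
3pm end Elena → 0
5pm start Rohan → 1
5:30pm start Dmitri → 2
6pm end Rohan → 1
6:30pm start Sofia → 2
7pm end Dmitri → 1
8pm end Sofia → 0
Peak is 3, at 9am (Hannah, Nadia, Tariq).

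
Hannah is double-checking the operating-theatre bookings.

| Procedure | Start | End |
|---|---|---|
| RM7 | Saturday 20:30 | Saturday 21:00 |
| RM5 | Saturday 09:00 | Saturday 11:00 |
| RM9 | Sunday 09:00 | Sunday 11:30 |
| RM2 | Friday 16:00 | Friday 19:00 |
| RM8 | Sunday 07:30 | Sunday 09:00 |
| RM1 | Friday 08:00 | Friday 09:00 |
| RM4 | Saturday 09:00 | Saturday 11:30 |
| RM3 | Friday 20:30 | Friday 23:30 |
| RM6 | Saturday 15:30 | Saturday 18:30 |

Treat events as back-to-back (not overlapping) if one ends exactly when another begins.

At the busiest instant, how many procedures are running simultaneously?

Walk through starts and ends in time order (an end at T is processed before a start at T):
Friday 08:00 start RM1 → 1
Friday 09:00 end RM1 → 0
Friday 16:00 start RM2 → 1
Friday 19:00 end RM2 → 0
Friday 20:30 start RM3 → 1
Friday 23:30 end RM3 → 0
Saturday 09:00 start RM4 → 1
Saturday 09:00 start RM5 → 2
Saturday 11:00 end RM5 → 1
Saturday 11:30 end RM4 → 0
Saturday 15:30 start RM6 → 1
Saturday 18:30 end RM6 → 0
Saturday 20:30 start RM7 → 1
Saturday 21:00 end RM7 → 0
Sunday 07:30 start RM8 → 1
Sunday 09:00 end RM8 → 0
Sunday 09:00 start RM9 → 1
Sunday 11:30 end RM9 → 0
Peak is 2, at Saturday 09:00 (RM4, RM5).

2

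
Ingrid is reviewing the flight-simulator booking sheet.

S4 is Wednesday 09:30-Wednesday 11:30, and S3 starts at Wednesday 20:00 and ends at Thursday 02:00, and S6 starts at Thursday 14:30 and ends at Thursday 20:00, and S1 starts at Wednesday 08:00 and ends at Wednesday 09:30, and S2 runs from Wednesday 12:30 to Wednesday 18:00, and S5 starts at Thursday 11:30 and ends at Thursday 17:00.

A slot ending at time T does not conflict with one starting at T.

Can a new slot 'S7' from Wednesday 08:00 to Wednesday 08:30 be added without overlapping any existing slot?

No — it overlaps S1

S1: starts Wednesday 08:00 before S7 ends Wednesday 08:30, and ends Wednesday 09:30 after S7 starts Wednesday 08:00 → overlap.
S4: starts Wednesday 09:30 at or after S7 ends Wednesday 08:30 → clear.
S2: starts Wednesday 12:30 at or after S7 ends Wednesday 08:30 → clear.
S3: starts Wednesday 20:00 at or after S7 ends Wednesday 08:30 → clear.
S5: starts Thursday 11:30 at or after S7 ends Wednesday 08:30 → clear.
S6: starts Thursday 14:30 at or after S7 ends Wednesday 08:30 → clear.
S7 overlaps S1.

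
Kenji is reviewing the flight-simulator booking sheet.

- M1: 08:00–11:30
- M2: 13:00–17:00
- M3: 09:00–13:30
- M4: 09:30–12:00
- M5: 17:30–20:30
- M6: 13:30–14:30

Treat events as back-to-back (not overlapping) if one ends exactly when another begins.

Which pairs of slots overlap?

M1 & M3, M1 & M4, M2 & M3, M2 & M6, M3 & M4

Two intervals overlap when each starts before the other ends.
Sorted by start: M1, M3, M4, M2, M6, M5.
M3 starts before M1 ends → M1 and M3 overlap.
M4 starts before M1 ends → M1 and M4 overlap.
M2 starts after M1 ends — done with M1.
M4 starts before M3 ends → M3 and M4 overlap.
M2 starts before M3 ends → M3 and M2 overlap.
M6 starts exactly when M3 ends (back-to-back, no overlap) — done with M3.
M2 starts after M4 ends — done with M4.
M6 starts before M2 ends → M2 and M6 overlap.
M5 starts after M2 ends.
M5 starts after M6 ends.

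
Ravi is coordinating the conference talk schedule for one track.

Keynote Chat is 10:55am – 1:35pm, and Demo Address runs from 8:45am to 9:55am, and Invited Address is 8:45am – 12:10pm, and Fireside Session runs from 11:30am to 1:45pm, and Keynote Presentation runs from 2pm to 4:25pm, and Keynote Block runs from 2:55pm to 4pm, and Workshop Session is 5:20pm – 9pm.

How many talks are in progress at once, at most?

3

Sweep the timeline, counting +1 at each start and −1 at each end (ends before starts at a tie):
8:45am start Demo Address → 1
8:45am start Invited Address → 2
9:55am end Demo Address → 1
10:55am start Keynote Chat → 2
11:30am start Fireside Session → 3
12:10pm end Invited Address → 2
1:35pm end Keynote Chat → 1
1:45pm end Fireside Session → 0
2pm start Keynote Presentation → 1
2:55pm start Keynote Block → 2
4pm end Keynote Block → 1
4:25pm end Keynote Presentation → 0
5:20pm start Workshop Session → 1
9pm end Workshop Session → 0
Peak is 3, at 11:30am (Fireside Session, Invited Address, Keynote Chat).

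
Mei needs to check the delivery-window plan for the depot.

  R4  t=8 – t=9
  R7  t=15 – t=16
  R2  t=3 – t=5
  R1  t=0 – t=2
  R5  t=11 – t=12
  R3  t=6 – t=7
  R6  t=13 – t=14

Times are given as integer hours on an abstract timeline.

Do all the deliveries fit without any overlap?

Sorted by start: R1, R2, R3, R4, R5, R6, R7.
R2 starts after R1 ends, so nothing later overlaps R1 either.
R3 starts after R2 ends, so nothing later overlaps R2 either.
R4 starts after R3 ends, so nothing later overlaps R3 either.
R5 starts after R4 ends, so nothing later overlaps R4 either.
R6 starts after R5 ends, so nothing later overlaps R5 either.
R7 starts after R6 ends.
Every pair is clear; the schedule has no overlaps.

Yes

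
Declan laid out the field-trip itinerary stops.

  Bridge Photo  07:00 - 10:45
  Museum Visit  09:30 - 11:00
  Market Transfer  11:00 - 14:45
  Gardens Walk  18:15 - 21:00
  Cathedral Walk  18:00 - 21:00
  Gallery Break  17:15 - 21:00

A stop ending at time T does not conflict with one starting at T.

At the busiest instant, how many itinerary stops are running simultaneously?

Sort all start/end points and keep a running count:
07:00 start Bridge Photo → 1
09:30 start Museum Visit → 2
10:45 end Bridge Photo → 1
11:00 end Museum Visit → 0
11:00 start Market Transfer → 1
14:45 end Market Transfer → 0
17:15 start Gallery Break → 1
18:00 start Cathedral Walk → 2
18:15 start Gardens Walk → 3
21:00 end Cathedral Walk → 2
21:00 end Gallery Break → 1
21:00 end Gardens Walk → 0
Peak is 3, at 18:15 (Cathedral Walk, Gallery Break, Gardens Walk).

3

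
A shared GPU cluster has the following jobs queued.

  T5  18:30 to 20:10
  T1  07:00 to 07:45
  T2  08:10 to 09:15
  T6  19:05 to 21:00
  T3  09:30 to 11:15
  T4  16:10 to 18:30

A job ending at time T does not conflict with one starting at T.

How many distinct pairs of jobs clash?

1

Two intervals overlap when each starts before the other ends.
Sorted by start: T1, T2, T3, T4, T5, T6.
T2 starts after T1 ends; T1 is clear from here.
T3 starts after T2 ends; T2 is clear from here.
T4 starts after T3 ends; T3 is clear from here.
T5 starts exactly when T4 ends (back-to-back, no overlap); T4 is clear from here.
T6 starts before T5 ends → T5 and T6 overlap.
Overlapping pairs: T5 & T6 — 1 in total.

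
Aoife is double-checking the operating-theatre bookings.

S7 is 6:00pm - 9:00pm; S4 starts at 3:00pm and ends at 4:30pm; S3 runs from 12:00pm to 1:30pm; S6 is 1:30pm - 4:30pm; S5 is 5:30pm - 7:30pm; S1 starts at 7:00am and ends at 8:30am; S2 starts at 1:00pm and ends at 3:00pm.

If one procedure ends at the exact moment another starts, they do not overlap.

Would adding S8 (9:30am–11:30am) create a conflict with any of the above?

S1: ends 8:30am at or before S8 starts 9:30am → clear.
S3: starts 12:00pm at or after S8 ends 11:30am → clear.
S2: starts 1:00pm at or after S8 ends 11:30am → clear.
S6: starts 1:30pm at or after S8 ends 11:30am → clear.
S4: starts 3:00pm at or after S8 ends 11:30am → clear.
S5: starts 5:30pm at or after S8 ends 11:30am → clear.
S7: starts 6:00pm at or after S8 ends 11:30am → clear.

No — it doesn't clash with anything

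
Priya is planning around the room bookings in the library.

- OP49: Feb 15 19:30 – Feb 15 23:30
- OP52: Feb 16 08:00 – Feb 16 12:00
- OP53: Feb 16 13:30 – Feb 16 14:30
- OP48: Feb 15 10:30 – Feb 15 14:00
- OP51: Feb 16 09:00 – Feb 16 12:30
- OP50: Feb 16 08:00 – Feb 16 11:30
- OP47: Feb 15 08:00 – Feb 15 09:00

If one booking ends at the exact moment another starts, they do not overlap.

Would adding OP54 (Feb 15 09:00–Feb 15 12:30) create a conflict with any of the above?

OP47: ends Feb 15 09:00 at or before OP54 starts Feb 15 09:00 → clear.
OP48: starts Feb 15 10:30 before OP54 ends Feb 15 12:30, and ends Feb 15 14:00 after OP54 starts Feb 15 09:00 → overlap.
OP49: starts Feb 15 19:30 at or after OP54 ends Feb 15 12:30 → clear.
OP50: starts Feb 16 08:00 at or after OP54 ends Feb 15 12:30 → clear.
OP52: starts Feb 16 08:00 at or after OP54 ends Feb 15 12:30 → clear.
OP51: starts Feb 16 09:00 at or after OP54 ends Feb 15 12:30 → clear.
OP53: starts Feb 16 13:30 at or after OP54 ends Feb 15 12:30 → clear.
OP54 overlaps OP48.

Yes — it overlaps OP48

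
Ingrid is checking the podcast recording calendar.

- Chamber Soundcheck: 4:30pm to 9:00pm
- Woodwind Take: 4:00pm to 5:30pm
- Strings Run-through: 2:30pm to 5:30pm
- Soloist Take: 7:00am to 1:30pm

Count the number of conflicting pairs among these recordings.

Sorted by start: Soloist Take, Strings Run-through, Woodwind Take, Chamber Soundcheck.
Strings Run-through starts after Soloist Take ends, so nothing later overlaps Soloist Take either.
Woodwind Take starts before Strings Run-through ends → Strings Run-through and Woodwind Take overlap.
Chamber Soundcheck starts before Strings Run-through ends → Strings Run-through and Chamber Soundcheck overlap.
Chamber Soundcheck starts before Woodwind Take ends → Woodwind Take and Chamber Soundcheck overlap.
Overlapping pairs: Chamber Soundcheck & Strings Run-through, Chamber Soundcheck & Woodwind Take, Strings Run-through & Woodwind Take — 3 in total.

3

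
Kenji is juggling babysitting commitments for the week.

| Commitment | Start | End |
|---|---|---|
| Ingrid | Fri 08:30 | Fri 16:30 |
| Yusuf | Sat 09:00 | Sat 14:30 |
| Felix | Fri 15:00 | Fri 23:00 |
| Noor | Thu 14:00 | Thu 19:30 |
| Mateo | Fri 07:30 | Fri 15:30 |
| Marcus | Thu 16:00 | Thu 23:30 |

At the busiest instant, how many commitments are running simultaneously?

Sweep the timeline, counting +1 at each start and −1 at each end (ends before starts at a tie):
Thu 14:00 start Noor → 1
Thu 16:00 start Marcus → 2
Thu 19:30 end Noor → 1
Thu 23:30 end Marcus → 0
Fri 07:30 start Mateo → 1
Fri 08:30 start Ingrid → 2
Fri 15:00 start Felix → 3
Fri 15:30 end Mateo → 2
Fri 16:30 end Ingrid → 1
Fri 23:00 end Felix → 0
Sat 09:00 start Yusuf → 1
Sat 14:30 end Yusuf → 0
Peak is 3, at Fri 15:00 (Felix, Ingrid, Mateo).

3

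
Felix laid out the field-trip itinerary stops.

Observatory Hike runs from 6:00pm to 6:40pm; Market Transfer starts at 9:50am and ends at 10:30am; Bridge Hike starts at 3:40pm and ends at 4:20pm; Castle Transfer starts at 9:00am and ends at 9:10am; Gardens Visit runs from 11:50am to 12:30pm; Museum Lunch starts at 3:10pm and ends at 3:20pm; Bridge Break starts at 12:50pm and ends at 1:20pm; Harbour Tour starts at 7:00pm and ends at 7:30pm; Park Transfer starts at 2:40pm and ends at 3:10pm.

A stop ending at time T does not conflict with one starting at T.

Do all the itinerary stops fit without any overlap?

Yes

Check each pair: they overlap iff neither finishes before the other starts.
Sorted by start: Castle Transfer, Market Transfer, Gardens Visit, Bridge Break, Park Transfer, Museum Lunch, Bridge Hike, Observatory Hike, Harbour Tour.
Market Transfer starts after Castle Transfer ends — done with Castle Transfer.
Gardens Visit starts after Market Transfer ends — done with Market Transfer.
Bridge Break starts after Gardens Visit ends — done with Gardens Visit.
Park Transfer starts after Bridge Break ends — done with Bridge Break.
Museum Lunch starts exactly when Park Transfer ends (back-to-back, no overlap) — done with Park Transfer.
Bridge Hike starts after Museum Lunch ends — done with Museum Lunch.
Observatory Hike starts after Bridge Hike ends — done with Bridge Hike.
Harbour Tour starts after Observatory Hike ends.
Every pair is clear; the schedule has no overlaps.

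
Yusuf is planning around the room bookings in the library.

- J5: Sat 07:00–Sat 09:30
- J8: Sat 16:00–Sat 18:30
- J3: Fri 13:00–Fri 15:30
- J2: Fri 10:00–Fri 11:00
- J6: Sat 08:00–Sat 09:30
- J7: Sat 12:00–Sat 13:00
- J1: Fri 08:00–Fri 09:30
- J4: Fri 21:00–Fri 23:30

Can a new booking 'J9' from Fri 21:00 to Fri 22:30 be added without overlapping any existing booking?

J1: ends Fri 09:30 at or before J9 starts Fri 21:00 → clear.
J2: ends Fri 11:00 at or before J9 starts Fri 21:00 → clear.
J3: ends Fri 15:30 at or before J9 starts Fri 21:00 → clear.
J4: starts Fri 21:00 before J9 ends Fri 22:30, and ends Fri 23:30 after J9 starts Fri 21:00 → overlap.
J5: starts Sat 07:00 at or after J9 ends Fri 22:30 → clear.
J6: starts Sat 08:00 at or after J9 ends Fri 22:30 → clear.
J7: starts Sat 12:00 at or after J9 ends Fri 22:30 → clear.
J8: starts Sat 16:00 at or after J9 ends Fri 22:30 → clear.
J9 overlaps J4.

No — it overlaps J4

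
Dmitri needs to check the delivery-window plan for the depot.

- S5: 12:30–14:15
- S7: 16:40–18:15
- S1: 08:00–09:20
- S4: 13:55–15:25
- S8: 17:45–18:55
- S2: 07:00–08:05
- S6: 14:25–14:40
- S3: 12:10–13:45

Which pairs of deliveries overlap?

Check each pair: they overlap iff neither finishes before the other starts.
Sorted by start: S2, S1, S3, S5, S4, S6, S7, S8.
S1 starts before S2 ends → S2 and S1 overlap.
S3 starts after S2 ends; S2 is clear from here.
S3 starts after S1 ends; S1 is clear from here.
S5 starts before S3 ends → S3 and S5 overlap.
S4 starts after S3 ends; S3 is clear from here.
S4 starts before S5 ends → S5 and S4 overlap.
S6 starts after S5 ends; S5 is clear from here.
S6 starts before S4 ends → S4 and S6 overlap.
S7 starts after S4 ends; S4 is clear from here.
S7 starts after S6 ends; S6 is clear from here.
S8 starts before S7 ends → S7 and S8 overlap.

S1 & S2, S3 & S5, S4 & S5, S4 & S6, S7 & S8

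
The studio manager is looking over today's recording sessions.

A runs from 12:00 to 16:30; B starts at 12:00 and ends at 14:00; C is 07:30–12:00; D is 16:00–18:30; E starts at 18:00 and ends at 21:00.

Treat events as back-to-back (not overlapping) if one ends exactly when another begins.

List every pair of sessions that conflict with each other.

A & B, A & D, D & E

Sorted by start: C, A, B, D, E.
A starts exactly when C ends (back-to-back, no overlap) — done with C.
B starts before A ends → A and B overlap.
D starts before A ends → A and D overlap.
E starts after A ends.
D starts after B ends — done with B.
E starts before D ends → D and E overlap.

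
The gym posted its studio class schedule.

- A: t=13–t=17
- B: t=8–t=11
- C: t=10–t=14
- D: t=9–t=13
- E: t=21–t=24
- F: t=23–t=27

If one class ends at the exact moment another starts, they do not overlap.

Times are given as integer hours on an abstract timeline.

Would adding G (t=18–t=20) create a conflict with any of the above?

B: ends t=11 at or before G starts t=18 → clear.
D: ends t=13 at or before G starts t=18 → clear.
C: ends t=14 at or before G starts t=18 → clear.
A: ends t=17 at or before G starts t=18 → clear.
E: starts t=21 at or after G ends t=20 → clear.
F: starts t=23 at or after G ends t=20 → clear.

No — it doesn't clash with anything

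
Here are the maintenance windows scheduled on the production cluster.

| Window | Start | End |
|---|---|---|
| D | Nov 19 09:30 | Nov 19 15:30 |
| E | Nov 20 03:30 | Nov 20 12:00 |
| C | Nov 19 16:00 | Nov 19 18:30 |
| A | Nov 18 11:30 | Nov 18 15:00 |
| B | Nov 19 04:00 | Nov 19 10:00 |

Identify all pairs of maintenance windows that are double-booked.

B & D

Check each pair: they overlap iff neither finishes before the other starts.
Sorted by start: A, B, D, C, E.
B starts after A ends, so nothing later overlaps A either.
D starts before B ends → B and D overlap.
C starts after B ends, so nothing later overlaps B either.
C starts after D ends, so nothing later overlaps D either.
E starts after C ends.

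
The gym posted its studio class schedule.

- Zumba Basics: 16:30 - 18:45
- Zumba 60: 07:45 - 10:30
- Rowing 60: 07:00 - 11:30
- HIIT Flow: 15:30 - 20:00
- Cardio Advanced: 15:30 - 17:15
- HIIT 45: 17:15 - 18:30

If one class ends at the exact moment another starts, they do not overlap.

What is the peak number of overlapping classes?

3

Sweep the timeline, counting +1 at each start and −1 at each end (ends before starts at a tie):
07:00 start Rowing 60 → 1
07:45 start Zumba 60 → 2
10:30 end Zumba 60 → 1
11:30 end Rowing 60 → 0
15:30 start Cardio Advanced → 1
15:30 start HIIT Flow → 2
16:30 start Zumba Basics → 3
17:15 end Cardio Advanced → 2
17:15 start HIIT 45 → 3
18:30 end HIIT 45 → 2
18:45 end Zumba Basics → 1
20:00 end HIIT Flow → 0
Peak is 3, at 16:30 (Cardio Advanced, HIIT Flow, Zumba Basics).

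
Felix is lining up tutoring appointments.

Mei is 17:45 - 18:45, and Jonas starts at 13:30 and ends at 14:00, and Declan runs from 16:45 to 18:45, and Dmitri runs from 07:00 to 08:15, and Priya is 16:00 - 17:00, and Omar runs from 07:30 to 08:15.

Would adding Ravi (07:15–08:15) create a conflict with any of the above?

Yes — it overlaps Dmitri, Omar

Dmitri: starts 07:00 before Ravi ends 08:15, and ends 08:15 after Ravi starts 07:15 → overlap.
Omar: starts 07:30 before Ravi ends 08:15, and ends 08:15 after Ravi starts 07:15 → overlap.
Jonas: starts 13:30 at or after Ravi ends 08:15 → clear.
Priya: starts 16:00 at or after Ravi ends 08:15 → clear.
Declan: starts 16:45 at or after Ravi ends 08:15 → clear.
Mei: starts 17:45 at or after Ravi ends 08:15 → clear.
Ravi overlaps Dmitri, Omar.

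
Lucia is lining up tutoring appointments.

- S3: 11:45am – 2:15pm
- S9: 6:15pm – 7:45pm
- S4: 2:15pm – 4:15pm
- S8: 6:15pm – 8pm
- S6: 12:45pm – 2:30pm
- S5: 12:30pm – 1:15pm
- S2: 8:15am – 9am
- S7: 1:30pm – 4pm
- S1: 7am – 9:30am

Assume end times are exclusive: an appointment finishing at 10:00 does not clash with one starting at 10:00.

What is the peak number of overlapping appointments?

3

Walk through starts and ends in time order (an end at T is processed before a start at T):
7am start S1 → 1
8:15am start S2 → 2
9am end S2 → 1
9:30am end S1 → 0
11:45am start S3 → 1
12:30pm start S5 → 2
12:45pm start S6 → 3
1:15pm end S5 → 2
1:30pm start S7 → 3
2:15pm end S3 → 2
2:15pm start S4 → 3
2:30pm end S6 → 2
4pm end S7 → 1
4:15pm end S4 → 0
6:15pm start S8 → 1
6:15pm start S9 → 2
7:45pm end S9 → 1
8pm end S8 → 0
Peak is 3, at 12:45pm (S3, S5, S6).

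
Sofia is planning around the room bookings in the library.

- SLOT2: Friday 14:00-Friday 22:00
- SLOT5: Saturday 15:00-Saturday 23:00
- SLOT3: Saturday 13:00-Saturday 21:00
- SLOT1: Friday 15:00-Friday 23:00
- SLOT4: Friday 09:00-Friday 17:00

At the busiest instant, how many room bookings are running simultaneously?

3

Walk through starts and ends in time order (an end at T is processed before a start at T):
Friday 09:00 start SLOT4 → 1
Friday 14:00 start SLOT2 → 2
Friday 15:00 start SLOT1 → 3
Friday 17:00 end SLOT4 → 2
Friday 22:00 end SLOT2 → 1
Friday 23:00 end SLOT1 → 0
Saturday 13:00 start SLOT3 → 1
Saturday 15:00 start SLOT5 → 2
Saturday 21:00 end SLOT3 → 1
Saturday 23:00 end SLOT5 → 0
Peak is 3, at Friday 15:00 (SLOT1, SLOT2, SLOT4).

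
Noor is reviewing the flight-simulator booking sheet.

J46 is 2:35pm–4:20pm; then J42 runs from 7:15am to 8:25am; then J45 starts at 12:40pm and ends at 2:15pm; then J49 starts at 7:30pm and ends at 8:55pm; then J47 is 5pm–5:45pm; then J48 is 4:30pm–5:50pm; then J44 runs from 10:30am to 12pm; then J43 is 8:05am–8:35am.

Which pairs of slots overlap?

J42 & J43, J47 & J48

Two intervals overlap when each starts before the other ends.
Sorted by start: J42, J43, J44, J45, J46, J48, J47, J49.
J43 starts before J42 ends → J42 and J43 overlap.
J44 starts after J42 ends, so J42 has no further overlaps.
J44 starts after J43 ends, so J43 has no further overlaps.
J45 starts after J44 ends, so J44 has no further overlaps.
J46 starts after J45 ends, so J45 has no further overlaps.
J48 starts after J46 ends, so J46 has no further overlaps.
J47 starts before J48 ends → J48 and J47 overlap.
J49 starts after J48 ends.
J49 starts after J47 ends.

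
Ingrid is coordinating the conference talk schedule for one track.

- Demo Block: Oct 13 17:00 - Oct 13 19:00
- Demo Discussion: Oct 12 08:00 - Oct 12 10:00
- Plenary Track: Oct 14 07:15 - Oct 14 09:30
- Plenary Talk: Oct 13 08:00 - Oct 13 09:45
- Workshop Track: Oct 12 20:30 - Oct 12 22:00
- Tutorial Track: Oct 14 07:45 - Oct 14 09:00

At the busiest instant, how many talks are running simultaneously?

Sort all start/end points and keep a running count:
Oct 12 08:00 start Demo Discussion → 1
Oct 12 10:00 end Demo Discussion → 0
Oct 12 20:30 start Workshop Track → 1
Oct 12 22:00 end Workshop Track → 0
Oct 13 08:00 start Plenary Talk → 1
Oct 13 09:45 end Plenary Talk → 0
Oct 13 17:00 start Demo Block → 1
Oct 13 19:00 end Demo Block → 0
Oct 14 07:15 start Plenary Track → 1
Oct 14 07:45 start Tutorial Track → 2
Oct 14 09:00 end Tutorial Track → 1
Oct 14 09:30 end Plenary Track → 0
Peak is 2, at Oct 14 07:45 (Plenary Track, Tutorial Track).

2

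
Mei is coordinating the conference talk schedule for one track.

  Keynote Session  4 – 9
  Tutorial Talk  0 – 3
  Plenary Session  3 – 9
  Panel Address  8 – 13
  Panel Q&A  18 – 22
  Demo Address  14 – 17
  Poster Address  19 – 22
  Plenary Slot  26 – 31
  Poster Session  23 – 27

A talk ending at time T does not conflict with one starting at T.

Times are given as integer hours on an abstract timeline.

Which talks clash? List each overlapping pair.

Keynote Session & Panel Address, Keynote Session & Plenary Session, Panel Address & Plenary Session, Panel Q&A & Poster Address, Plenary Slot & Poster Session

Sorted by start: Tutorial Talk, Plenary Session, Keynote Session, Panel Address, Demo Address, Panel Q&A, Poster Address, Poster Session, Plenary Slot.
Plenary Session starts exactly when Tutorial Talk ends (back-to-back, no overlap) — done with Tutorial Talk.
Keynote Session starts before Plenary Session ends → Plenary Session and Keynote Session overlap.
Panel Address starts before Plenary Session ends → Plenary Session and Panel Address overlap.
Demo Address starts after Plenary Session ends — done with Plenary Session.
Panel Address starts before Keynote Session ends → Keynote Session and Panel Address overlap.
Demo Address starts after Keynote Session ends — done with Keynote Session.
Demo Address starts after Panel Address ends — done with Panel Address.
Panel Q&A starts after Demo Address ends — done with Demo Address.
Poster Address starts before Panel Q&A ends → Panel Q&A and Poster Address overlap.
Poster Session starts after Panel Q&A ends — done with Panel Q&A.
Poster Session starts after Poster Address ends — done with Poster Address.
Plenary Slot starts before Poster Session ends → Poster Session and Plenary Slot overlap.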